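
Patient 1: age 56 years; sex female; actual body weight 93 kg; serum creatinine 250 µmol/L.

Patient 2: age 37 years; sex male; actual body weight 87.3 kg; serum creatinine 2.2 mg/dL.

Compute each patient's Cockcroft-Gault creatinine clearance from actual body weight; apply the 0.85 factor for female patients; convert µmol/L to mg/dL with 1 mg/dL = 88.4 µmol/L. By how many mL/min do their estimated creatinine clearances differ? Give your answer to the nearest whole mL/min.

24 mL/min

Patient 1: SCr = 250 / 88.4 = 2.828 mg/dL
Patient 1: CrCl = (140 − 56) × 93 / (72 × 2.828) × 0.85 = 7812.0 / 203.62 × 0.85 ≈ 32.6 mL/min
Patient 2: CrCl = (140 − 37) × 87.3 / (72 × 2.2) = 8991.9 / 158.40 ≈ 56.8 mL/min
|32.6 − 56.8| = 24.2 mL/min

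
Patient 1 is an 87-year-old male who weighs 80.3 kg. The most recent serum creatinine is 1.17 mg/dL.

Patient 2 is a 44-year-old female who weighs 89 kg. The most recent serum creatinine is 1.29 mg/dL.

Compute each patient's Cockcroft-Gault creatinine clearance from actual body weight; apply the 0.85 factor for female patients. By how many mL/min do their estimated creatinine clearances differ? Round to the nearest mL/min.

28 mL/min

Patient 1: CrCl = (140 − 87) × 80.3 / (72 × 1.17) = 4255.9 / 84.24 ≈ 50.5 mL/min
Patient 2: CrCl = (140 − 44) × 89 / (72 × 1.29) × 0.85 = 8544.0 / 92.88 × 0.85 ≈ 78.2 mL/min
|50.5 − 78.2| = 27.7 mL/min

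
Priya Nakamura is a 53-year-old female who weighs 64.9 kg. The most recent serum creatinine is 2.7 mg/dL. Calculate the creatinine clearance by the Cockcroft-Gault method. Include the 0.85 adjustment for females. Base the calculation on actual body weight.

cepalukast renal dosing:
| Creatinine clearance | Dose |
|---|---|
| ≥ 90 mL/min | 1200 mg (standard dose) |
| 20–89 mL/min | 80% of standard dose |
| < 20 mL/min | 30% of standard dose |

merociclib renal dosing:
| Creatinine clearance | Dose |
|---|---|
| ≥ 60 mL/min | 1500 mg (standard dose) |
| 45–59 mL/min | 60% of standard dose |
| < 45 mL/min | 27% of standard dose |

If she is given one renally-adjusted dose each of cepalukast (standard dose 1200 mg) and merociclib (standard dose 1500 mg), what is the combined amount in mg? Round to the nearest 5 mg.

CrCl = (140 − 53) × 64.9 / (72 × 2.7) × 0.85 = 5646.3 / 194.40 × 0.85 ≈ 24.7 mL/min
CrCl ≈ 25 mL/min.
cepalukast: 20–89 mL/min → 80% of 1200 mg = 960 mg.
merociclib: < 45 mL/min → 27% of 1500 mg = 405 mg.
Total = 960 + 405 = 1365 mg.

1365 mg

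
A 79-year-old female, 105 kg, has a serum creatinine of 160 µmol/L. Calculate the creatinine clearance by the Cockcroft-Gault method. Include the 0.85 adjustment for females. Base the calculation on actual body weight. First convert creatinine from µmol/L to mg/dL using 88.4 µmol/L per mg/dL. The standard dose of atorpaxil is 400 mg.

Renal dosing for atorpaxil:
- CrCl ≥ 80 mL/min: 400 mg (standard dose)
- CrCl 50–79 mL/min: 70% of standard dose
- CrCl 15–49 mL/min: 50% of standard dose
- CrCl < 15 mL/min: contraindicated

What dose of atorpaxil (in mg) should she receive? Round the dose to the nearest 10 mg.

200 mg

SCr = 160 / 88.4 = 1.81 mg/dL
CrCl = (140 − 79) × 105 / (72 × 1.81) × 0.85 = 6405.0 / 130.32 × 0.85 ≈ 41.8 mL/min
CrCl ≈ 42 mL/min → bracket 15–49 mL/min.
50% of 400 mg = 200 mg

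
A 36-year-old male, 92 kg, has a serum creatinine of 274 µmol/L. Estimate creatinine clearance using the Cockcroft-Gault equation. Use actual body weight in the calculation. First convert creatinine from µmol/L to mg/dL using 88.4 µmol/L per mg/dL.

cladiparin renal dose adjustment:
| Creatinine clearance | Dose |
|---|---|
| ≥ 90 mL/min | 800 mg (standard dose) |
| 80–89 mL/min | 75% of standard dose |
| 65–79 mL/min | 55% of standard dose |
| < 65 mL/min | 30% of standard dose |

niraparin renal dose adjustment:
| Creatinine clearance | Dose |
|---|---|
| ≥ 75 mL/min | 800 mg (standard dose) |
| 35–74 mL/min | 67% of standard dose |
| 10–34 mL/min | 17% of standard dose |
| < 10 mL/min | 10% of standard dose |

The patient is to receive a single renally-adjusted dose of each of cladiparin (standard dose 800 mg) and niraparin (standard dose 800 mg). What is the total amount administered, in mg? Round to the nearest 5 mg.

775 mg

SCr = 274 / 88.4 = 3.1 mg/dL
CrCl = (140 − 36) × 92 / (72 × 3.1) = 9568.0 / 223.20 ≈ 42.9 mL/min
CrCl ≈ 43 mL/min.
cladiparin: < 65 mL/min → 30% of 800 mg = 240 mg.
niraparin: 35–74 mL/min → 67% of 800 mg = 536 mg.
Total = 240 + 536 = 776 mg.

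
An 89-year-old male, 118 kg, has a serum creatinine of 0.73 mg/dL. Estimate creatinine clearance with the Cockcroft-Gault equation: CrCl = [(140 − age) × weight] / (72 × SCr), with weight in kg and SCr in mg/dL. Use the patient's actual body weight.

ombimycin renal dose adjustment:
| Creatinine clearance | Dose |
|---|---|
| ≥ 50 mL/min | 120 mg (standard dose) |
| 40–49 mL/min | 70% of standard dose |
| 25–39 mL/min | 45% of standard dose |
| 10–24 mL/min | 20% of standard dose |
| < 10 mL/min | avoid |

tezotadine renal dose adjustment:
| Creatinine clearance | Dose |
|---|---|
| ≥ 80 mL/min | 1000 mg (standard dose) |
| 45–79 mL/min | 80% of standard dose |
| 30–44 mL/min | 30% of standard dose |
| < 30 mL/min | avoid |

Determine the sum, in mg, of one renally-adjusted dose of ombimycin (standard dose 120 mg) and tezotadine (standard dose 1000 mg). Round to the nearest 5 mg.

CrCl = (140 − 89) × 118 / (72 × 0.73) = 6018.0 / 52.56 ≈ 114.5 mL/min
CrCl ≈ 114 mL/min.
ombimycin: ≥ 50 mL/min → 100% of 120 mg = 120 mg.
tezotadine: ≥ 80 mL/min → 100% of 1000 mg = 1000 mg.
Total = 120 + 1000 = 1120 mg.

1120 mg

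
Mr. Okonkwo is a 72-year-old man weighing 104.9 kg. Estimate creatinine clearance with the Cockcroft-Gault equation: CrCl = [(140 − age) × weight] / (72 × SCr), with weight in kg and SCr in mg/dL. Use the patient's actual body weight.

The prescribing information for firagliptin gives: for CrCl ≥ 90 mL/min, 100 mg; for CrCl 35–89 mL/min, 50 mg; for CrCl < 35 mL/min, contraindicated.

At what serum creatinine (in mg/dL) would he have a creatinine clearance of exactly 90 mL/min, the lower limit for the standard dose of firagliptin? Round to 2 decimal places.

1.10 mg/dL

Standard dose requires CrCl ≥ 90 mL/min.
Set (140 − 72) × 104.9 / (72 × SCr) = 90
SCr = (140 − 72) × 104.9 / (72 × 90) = 1.101 mg/dL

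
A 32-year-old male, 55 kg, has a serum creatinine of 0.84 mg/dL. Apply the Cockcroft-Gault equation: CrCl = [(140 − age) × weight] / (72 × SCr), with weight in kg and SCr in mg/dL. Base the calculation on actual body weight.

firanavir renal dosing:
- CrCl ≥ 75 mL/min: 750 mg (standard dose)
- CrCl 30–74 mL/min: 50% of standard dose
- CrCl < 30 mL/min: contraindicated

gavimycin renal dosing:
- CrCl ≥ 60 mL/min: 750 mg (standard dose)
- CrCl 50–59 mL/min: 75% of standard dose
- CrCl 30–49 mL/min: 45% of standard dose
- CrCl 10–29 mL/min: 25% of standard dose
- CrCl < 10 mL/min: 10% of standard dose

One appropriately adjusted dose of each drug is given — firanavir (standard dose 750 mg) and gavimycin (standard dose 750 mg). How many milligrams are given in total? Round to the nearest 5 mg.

1500 mg

CrCl = (140 − 32) × 55 / (72 × 0.84) = 5940.0 / 60.48 ≈ 98.2 mL/min
CrCl ≈ 98 mL/min.
firanavir: ≥ 75 mL/min → 100% of 750 mg = 750 mg.
gavimycin: ≥ 60 mL/min → 100% of 750 mg = 750 mg.
Total = 750 + 750 = 1500 mg.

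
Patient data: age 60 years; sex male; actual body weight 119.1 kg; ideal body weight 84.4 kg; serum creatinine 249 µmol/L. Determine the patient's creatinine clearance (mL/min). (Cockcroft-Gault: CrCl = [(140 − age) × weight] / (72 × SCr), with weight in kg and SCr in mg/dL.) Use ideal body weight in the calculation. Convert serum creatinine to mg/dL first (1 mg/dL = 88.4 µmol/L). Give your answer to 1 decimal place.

33.3 mL/min

SCr = 249 / 88.4 = 2.817 mg/dL
CrCl = (140 − 60) × 84.4 / (72 × 2.817) = 6752.0 / 202.82 ≈ 33.3 mL/min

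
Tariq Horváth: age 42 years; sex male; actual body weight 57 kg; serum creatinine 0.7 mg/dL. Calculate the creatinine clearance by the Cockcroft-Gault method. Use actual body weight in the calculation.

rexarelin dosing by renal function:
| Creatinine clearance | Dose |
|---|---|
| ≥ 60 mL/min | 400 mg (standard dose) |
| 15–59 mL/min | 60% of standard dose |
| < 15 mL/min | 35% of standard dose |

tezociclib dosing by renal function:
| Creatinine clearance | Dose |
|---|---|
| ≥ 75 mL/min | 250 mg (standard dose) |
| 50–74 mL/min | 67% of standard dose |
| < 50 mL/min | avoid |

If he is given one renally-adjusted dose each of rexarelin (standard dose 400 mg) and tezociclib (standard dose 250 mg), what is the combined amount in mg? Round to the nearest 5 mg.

650 mg

CrCl = (140 − 42) × 57 / (72 × 0.7) = 5586.0 / 50.40 ≈ 110.8 mL/min
CrCl ≈ 111 mL/min.
rexarelin: ≥ 60 mL/min → 100% of 400 mg = 400 mg.
tezociclib: ≥ 75 mL/min → 100% of 250 mg = 250 mg.
Total = 400 + 250 = 650 mg.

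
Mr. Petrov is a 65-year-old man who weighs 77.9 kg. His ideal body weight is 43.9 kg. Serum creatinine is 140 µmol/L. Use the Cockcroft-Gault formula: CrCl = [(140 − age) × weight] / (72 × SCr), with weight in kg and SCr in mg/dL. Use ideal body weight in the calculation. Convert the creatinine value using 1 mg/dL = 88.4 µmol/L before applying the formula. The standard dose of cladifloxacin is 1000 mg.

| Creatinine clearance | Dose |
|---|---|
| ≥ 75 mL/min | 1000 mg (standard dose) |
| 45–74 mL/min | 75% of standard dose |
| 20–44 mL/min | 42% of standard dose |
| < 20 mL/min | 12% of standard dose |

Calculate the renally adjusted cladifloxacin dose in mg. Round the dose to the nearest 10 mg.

SCr = 140 / 88.4 = 1.584 mg/dL
CrCl = (140 − 65) × 43.9 / (72 × 1.584) = 3292.5 / 114.05 ≈ 28.9 mL/min
CrCl ≈ 29 mL/min → bracket 20–44 mL/min.
42% of 1000 mg = 420 mg

420 mg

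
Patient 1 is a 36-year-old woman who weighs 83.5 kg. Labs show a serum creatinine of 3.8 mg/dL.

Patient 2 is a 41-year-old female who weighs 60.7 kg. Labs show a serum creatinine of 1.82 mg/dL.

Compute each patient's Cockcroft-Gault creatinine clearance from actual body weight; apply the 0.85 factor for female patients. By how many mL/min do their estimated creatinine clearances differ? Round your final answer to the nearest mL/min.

12 mL/min

Patient 1: CrCl = (140 − 36) × 83.5 / (72 × 3.8) × 0.85 = 8684.0 / 273.60 × 0.85 ≈ 27.0 mL/min
Patient 2: CrCl = (140 − 41) × 60.7 / (72 × 1.82) × 0.85 = 6009.3 / 131.04 × 0.85 ≈ 39.0 mL/min
|27.0 − 39.0| = 12.0 mL/min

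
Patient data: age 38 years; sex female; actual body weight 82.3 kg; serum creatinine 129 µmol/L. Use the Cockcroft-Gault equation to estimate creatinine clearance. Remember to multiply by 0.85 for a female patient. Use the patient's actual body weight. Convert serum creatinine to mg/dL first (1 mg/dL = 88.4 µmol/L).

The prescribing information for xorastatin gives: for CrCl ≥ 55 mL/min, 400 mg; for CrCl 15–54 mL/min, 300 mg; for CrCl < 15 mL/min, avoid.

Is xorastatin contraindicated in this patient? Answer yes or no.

SCr = 129 / 88.4 = 1.459 mg/dL
CrCl = (140 − 38) × 82.3 / (72 × 1.459) × 0.85 = 8394.6 / 105.05 × 0.85 ≈ 67.9 mL/min
CrCl ≈ 68 mL/min, which is ≥ 15 mL/min.

no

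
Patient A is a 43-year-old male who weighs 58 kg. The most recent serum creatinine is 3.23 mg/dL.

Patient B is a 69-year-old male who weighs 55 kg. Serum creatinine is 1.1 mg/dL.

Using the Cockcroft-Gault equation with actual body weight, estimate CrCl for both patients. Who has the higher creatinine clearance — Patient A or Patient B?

Patient B

Patient A: CrCl = (140 − 43) × 58 / (72 × 3.23) = 5626.0 / 232.56 ≈ 24.2 mL/min
Patient B: CrCl = (140 − 69) × 55 / (72 × 1.1) = 3905.0 / 79.20 ≈ 49.3 mL/min
24.2 vs 49.3 mL/min → Patient B is higher.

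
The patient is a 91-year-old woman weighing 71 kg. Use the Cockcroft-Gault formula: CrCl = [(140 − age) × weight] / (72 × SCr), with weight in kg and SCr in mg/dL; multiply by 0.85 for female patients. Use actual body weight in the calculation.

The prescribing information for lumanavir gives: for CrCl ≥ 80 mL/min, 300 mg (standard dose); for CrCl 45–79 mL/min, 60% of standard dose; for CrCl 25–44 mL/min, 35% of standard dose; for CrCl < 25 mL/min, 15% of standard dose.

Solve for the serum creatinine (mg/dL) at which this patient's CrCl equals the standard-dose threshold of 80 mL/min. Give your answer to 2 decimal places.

0.51 mg/dL

Standard dose requires CrCl ≥ 80 mL/min.
Set (140 − 91) × 71 × 0.85 / (72 × SCr) = 80
SCr = (140 − 91) × 71 × 0.85 / (72 × 80) = 0.513 mg/dL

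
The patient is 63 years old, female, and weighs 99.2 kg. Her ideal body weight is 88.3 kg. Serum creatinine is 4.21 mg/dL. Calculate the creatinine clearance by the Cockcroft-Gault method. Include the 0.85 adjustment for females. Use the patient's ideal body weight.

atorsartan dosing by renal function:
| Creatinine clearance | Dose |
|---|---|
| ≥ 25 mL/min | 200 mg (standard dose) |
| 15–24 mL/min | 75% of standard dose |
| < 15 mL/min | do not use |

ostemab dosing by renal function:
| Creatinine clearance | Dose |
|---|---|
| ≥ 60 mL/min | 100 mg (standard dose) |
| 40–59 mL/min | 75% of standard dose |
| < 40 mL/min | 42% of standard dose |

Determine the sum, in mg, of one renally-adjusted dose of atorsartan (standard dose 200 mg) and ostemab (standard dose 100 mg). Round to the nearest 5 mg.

CrCl = (140 − 63) × 88.3 / (72 × 4.21) × 0.85 = 6799.1 / 303.12 × 0.85 ≈ 19.1 mL/min
CrCl ≈ 19 mL/min.
atorsartan: 15–24 mL/min → 75% of 200 mg = 150 mg.
ostemab: < 40 mL/min → 42% of 100 mg = 42 mg.
Total = 150 + 42 = 192 mg.

190 mg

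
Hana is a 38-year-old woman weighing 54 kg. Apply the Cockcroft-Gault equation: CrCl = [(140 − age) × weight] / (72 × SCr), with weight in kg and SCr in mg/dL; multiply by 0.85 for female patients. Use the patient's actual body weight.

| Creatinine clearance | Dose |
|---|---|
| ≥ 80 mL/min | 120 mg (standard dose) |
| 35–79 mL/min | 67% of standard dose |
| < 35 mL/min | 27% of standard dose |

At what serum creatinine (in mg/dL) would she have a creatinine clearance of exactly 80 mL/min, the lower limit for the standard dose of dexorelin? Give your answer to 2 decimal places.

0.81 mg/dL

Standard dose requires CrCl ≥ 80 mL/min.
Set (140 − 38) × 54 × 0.85 / (72 × SCr) = 80
SCr = (140 − 38) × 54 × 0.85 / (72 × 80) = 0.813 mg/dL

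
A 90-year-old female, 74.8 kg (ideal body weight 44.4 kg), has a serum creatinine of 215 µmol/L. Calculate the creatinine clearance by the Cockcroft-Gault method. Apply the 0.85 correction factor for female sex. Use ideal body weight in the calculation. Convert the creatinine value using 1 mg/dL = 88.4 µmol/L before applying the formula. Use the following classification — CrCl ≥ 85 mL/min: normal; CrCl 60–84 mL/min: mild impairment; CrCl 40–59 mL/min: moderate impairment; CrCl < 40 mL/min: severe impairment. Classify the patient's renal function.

SCr = 215 / 88.4 = 2.432 mg/dL
CrCl = (140 − 90) × 44.4 / (72 × 2.432) × 0.85 = 2220.0 / 175.10 × 0.85 ≈ 10.8 mL/min
11 mL/min falls in the 'severe impairment' range.

severe impairment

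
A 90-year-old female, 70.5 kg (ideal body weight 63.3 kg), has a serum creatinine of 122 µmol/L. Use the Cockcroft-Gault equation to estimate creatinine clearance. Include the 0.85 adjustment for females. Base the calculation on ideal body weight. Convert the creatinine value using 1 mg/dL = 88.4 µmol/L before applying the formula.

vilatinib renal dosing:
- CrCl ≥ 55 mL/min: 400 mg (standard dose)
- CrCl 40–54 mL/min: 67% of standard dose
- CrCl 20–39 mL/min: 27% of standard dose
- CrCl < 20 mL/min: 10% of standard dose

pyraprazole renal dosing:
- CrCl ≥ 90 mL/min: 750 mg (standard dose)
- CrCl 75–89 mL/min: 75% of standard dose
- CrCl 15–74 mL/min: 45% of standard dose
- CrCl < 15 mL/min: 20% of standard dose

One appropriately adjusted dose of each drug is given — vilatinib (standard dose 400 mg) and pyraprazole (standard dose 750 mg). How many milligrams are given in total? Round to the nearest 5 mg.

445 mg

SCr = 122 / 88.4 = 1.38 mg/dL
CrCl = (140 − 90) × 63.3 / (72 × 1.38) × 0.85 = 3165.0 / 99.36 × 0.85 ≈ 27.1 mL/min
CrCl ≈ 27 mL/min.
vilatinib: 20–39 mL/min → 27% of 400 mg = 108 mg.
pyraprazole: 15–74 mL/min → 45% of 750 mg = 337.5 mg.
Total = 108 + 337.5 = 445.5 mg.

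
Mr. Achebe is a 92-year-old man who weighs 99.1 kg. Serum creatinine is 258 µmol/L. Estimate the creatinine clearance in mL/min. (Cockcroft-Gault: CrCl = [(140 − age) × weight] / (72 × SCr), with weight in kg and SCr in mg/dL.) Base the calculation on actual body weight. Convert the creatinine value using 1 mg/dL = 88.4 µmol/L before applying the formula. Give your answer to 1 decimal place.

22.6 mL/min

SCr = 258 / 88.4 = 2.919 mg/dL
CrCl = (140 − 92) × 99.1 / (72 × 2.919) = 4756.8 / 210.17 ≈ 22.6 mL/min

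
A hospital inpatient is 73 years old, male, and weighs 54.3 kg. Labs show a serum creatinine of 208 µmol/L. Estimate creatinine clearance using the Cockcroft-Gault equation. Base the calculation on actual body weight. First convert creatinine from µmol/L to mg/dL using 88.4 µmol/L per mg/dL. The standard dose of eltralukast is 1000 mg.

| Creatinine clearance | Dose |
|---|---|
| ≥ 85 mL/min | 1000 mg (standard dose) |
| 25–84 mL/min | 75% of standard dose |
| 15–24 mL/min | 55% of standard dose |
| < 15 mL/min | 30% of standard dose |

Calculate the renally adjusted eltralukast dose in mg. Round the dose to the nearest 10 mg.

550 mg

SCr = 208 / 88.4 = 2.353 mg/dL
CrCl = (140 − 73) × 54.3 / (72 × 2.353) = 3638.1 / 169.42 ≈ 21.5 mL/min
CrCl ≈ 21 mL/min → bracket 15–24 mL/min.
55% of 1000 mg = 550 mg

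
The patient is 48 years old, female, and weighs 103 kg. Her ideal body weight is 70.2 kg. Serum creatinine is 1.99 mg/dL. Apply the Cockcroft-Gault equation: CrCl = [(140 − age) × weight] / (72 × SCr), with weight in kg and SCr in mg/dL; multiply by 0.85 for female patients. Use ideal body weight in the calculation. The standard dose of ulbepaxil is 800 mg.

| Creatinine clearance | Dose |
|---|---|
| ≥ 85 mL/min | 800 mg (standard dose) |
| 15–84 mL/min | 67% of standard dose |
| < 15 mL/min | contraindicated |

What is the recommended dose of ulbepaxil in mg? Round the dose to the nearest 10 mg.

CrCl = (140 − 48) × 70.2 / (72 × 1.99) × 0.85 = 6458.4 / 143.28 × 0.85 ≈ 38.3 mL/min
CrCl ≈ 38 mL/min → bracket 15–84 mL/min.
67% of 800 mg = 536 mg → 540 mg

540 mg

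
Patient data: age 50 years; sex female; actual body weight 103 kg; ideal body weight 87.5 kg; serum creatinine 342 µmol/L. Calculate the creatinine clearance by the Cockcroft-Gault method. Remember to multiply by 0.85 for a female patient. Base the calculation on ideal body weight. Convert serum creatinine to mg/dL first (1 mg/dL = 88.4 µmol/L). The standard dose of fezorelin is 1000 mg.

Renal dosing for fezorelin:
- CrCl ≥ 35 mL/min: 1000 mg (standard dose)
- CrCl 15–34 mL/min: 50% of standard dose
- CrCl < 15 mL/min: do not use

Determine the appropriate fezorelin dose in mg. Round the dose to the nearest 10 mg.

SCr = 342 / 88.4 = 3.869 mg/dL
CrCl = (140 − 50) × 87.5 / (72 × 3.869) × 0.85 = 7875.0 / 278.57 × 0.85 ≈ 24.0 mL/min
CrCl ≈ 24 mL/min → bracket 15–34 mL/min.
50% of 1000 mg = 500 mg

500 mg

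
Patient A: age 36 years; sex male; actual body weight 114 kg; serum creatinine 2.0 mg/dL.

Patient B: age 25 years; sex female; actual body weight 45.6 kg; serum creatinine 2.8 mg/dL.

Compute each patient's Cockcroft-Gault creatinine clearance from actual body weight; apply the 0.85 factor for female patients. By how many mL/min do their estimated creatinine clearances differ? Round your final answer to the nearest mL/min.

Patient A: CrCl = (140 − 36) × 114 / (72 × 2) = 11856.0 / 144.00 ≈ 82.3 mL/min
Patient B: CrCl = (140 − 25) × 45.6 / (72 × 2.8) × 0.85 = 5244.0 / 201.60 × 0.85 ≈ 22.1 mL/min
|82.3 − 22.1| = 60.2 mL/min

60 mL/min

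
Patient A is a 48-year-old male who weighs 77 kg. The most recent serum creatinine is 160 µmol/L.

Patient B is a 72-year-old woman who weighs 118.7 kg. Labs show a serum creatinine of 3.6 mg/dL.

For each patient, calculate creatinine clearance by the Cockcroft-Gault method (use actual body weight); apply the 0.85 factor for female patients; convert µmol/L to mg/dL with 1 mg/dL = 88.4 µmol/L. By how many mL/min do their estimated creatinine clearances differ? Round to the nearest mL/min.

28 mL/min

Patient A: SCr = 160 / 88.4 = 1.81 mg/dL
Patient A: CrCl = (140 − 48) × 77 / (72 × 1.81) = 7084.0 / 130.32 ≈ 54.4 mL/min
Patient B: CrCl = (140 − 72) × 118.7 / (72 × 3.6) × 0.85 = 8071.6 / 259.20 × 0.85 ≈ 26.5 mL/min
|54.4 − 26.5| = 27.9 mL/min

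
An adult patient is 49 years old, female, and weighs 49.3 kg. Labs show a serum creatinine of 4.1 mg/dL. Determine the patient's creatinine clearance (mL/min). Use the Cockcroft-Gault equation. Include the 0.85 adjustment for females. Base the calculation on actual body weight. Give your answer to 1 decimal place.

12.9 mL/min

CrCl = (140 − 49) × 49.3 / (72 × 4.1) × 0.85 = 4486.3 / 295.20 × 0.85 ≈ 12.9 mL/min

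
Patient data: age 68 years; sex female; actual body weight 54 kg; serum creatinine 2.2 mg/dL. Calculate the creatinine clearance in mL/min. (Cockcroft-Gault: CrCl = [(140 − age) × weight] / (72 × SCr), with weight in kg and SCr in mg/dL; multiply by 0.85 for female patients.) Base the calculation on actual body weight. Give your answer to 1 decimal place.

20.9 mL/min

CrCl = (140 − 68) × 54 / (72 × 2.2) × 0.85 = 3888.0 / 158.40 × 0.85 ≈ 20.9 mL/min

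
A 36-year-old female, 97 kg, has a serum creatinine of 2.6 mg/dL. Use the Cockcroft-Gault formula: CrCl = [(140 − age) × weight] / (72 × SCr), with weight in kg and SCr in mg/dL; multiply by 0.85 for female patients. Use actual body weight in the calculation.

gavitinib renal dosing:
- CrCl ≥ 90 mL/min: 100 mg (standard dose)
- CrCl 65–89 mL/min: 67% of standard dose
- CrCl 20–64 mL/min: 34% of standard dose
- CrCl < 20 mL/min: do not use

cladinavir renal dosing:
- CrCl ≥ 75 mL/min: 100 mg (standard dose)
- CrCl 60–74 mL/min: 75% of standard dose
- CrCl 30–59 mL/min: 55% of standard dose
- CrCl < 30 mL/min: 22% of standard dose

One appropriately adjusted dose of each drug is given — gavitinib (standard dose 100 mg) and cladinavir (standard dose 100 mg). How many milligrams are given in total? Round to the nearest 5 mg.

CrCl = (140 − 36) × 97 / (72 × 2.6) × 0.85 = 10088.0 / 187.20 × 0.85 ≈ 45.8 mL/min
CrCl ≈ 46 mL/min.
gavitinib: 20–64 mL/min → 34% of 100 mg = 34 mg.
cladinavir: 30–59 mL/min → 55% of 100 mg = 55 mg.
Total = 34 + 55 = 89 mg.

90 mg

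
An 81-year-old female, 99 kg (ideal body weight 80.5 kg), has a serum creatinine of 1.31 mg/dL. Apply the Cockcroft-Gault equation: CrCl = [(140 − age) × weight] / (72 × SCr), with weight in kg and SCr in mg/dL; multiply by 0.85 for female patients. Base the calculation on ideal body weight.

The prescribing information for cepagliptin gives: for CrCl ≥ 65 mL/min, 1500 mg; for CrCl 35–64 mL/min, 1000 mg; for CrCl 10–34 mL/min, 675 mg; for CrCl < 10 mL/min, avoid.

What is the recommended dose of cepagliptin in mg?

1000 mg

CrCl = (140 − 81) × 80.5 / (72 × 1.31) × 0.85 = 4749.5 / 94.32 × 0.85 ≈ 42.8 mL/min
CrCl ≈ 43 mL/min → bracket 35–64 mL/min.
Dose for this bracket: 1000 mg.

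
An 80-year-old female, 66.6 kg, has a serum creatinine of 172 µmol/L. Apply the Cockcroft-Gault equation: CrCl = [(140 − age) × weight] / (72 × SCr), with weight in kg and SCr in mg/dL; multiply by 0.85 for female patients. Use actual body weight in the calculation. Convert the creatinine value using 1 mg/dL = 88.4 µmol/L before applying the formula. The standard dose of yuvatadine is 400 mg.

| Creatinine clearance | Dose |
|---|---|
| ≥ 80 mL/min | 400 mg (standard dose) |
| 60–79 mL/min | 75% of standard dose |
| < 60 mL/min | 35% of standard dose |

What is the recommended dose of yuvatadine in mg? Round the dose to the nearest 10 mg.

140 mg

SCr = 172 / 88.4 = 1.946 mg/dL
CrCl = (140 − 80) × 66.6 / (72 × 1.946) × 0.85 = 3996.0 / 140.11 × 0.85 ≈ 24.2 mL/min
CrCl ≈ 24 mL/min → bracket < 60 mL/min.
35% of 400 mg = 140 mg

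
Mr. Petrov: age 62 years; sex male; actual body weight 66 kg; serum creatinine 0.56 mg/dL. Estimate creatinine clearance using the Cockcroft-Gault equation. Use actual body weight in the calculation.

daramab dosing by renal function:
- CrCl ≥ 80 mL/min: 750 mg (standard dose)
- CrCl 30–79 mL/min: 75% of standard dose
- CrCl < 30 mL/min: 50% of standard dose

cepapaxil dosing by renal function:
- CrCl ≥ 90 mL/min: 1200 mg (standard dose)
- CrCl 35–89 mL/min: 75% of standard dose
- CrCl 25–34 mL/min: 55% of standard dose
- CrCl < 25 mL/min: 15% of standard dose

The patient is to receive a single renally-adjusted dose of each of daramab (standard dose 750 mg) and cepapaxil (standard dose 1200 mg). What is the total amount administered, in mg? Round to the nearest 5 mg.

1950 mg

CrCl = (140 − 62) × 66 / (72 × 0.56) = 5148.0 / 40.32 ≈ 127.7 mL/min
CrCl ≈ 128 mL/min.
daramab: ≥ 80 mL/min → 100% of 750 mg = 750 mg.
cepapaxil: ≥ 90 mL/min → 100% of 1200 mg = 1200 mg.
Total = 750 + 1200 = 1950 mg.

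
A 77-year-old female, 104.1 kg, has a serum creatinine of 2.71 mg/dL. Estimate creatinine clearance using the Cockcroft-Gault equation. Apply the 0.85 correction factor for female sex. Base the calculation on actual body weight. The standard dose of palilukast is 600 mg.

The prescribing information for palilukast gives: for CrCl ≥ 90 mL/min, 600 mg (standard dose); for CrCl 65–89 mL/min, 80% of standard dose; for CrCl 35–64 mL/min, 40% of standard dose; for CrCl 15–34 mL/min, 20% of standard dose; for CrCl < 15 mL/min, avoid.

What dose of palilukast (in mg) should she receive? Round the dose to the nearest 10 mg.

CrCl = (140 − 77) × 104.1 / (72 × 2.71) × 0.85 = 6558.3 / 195.12 × 0.85 ≈ 28.6 mL/min
CrCl ≈ 29 mL/min → bracket 15–34 mL/min.
20% of 600 mg = 120 mg

120 mg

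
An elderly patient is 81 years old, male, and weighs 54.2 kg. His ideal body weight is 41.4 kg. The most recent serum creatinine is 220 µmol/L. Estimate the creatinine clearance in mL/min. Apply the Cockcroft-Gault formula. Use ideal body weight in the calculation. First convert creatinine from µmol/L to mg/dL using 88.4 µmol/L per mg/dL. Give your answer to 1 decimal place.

SCr = 220 / 88.4 = 2.489 mg/dL
CrCl = (140 − 81) × 41.4 / (72 × 2.489) = 2442.6 / 179.21 ≈ 13.6 mL/min

13.6 mL/min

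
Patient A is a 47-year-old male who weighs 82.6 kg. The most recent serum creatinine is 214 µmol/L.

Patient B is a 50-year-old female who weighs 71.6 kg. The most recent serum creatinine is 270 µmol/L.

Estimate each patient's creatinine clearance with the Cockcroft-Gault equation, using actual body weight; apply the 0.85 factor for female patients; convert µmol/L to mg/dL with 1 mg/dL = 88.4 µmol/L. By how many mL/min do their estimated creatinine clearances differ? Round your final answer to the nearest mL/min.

19 mL/min

Patient A: SCr = 214 / 88.4 = 2.421 mg/dL
Patient A: CrCl = (140 − 47) × 82.6 / (72 × 2.421) = 7681.8 / 174.31 ≈ 44.1 mL/min
Patient B: SCr = 270 / 88.4 = 3.054 mg/dL
Patient B: CrCl = (140 − 50) × 71.6 / (72 × 3.054) × 0.85 = 6444.0 / 219.89 × 0.85 ≈ 24.9 mL/min
|44.1 − 24.9| = 19.2 mL/min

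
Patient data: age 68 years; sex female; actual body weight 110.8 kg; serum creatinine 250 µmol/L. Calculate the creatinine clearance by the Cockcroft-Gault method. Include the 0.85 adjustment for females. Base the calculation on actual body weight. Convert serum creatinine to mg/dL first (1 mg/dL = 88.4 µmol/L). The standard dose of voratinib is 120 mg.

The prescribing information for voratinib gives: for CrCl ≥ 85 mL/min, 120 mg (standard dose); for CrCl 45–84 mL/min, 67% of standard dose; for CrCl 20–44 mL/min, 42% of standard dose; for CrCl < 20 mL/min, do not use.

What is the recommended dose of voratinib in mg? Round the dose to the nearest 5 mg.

SCr = 250 / 88.4 = 2.828 mg/dL
CrCl = (140 − 68) × 110.8 / (72 × 2.828) × 0.85 = 7977.6 / 203.62 × 0.85 ≈ 33.3 mL/min
CrCl ≈ 33 mL/min → bracket 20–44 mL/min.
42% of 120 mg = 50.4 mg → 50 mg

50 mg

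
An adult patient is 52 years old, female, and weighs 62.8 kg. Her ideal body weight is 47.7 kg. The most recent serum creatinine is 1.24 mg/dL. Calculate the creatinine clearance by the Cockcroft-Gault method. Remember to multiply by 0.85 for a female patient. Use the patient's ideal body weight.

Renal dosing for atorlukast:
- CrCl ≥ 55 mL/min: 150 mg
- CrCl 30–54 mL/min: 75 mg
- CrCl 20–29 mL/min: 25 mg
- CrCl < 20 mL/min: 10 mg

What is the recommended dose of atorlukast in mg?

CrCl = (140 − 52) × 47.7 / (72 × 1.24) × 0.85 = 4197.6 / 89.28 × 0.85 ≈ 40.0 mL/min
CrCl ≈ 40 mL/min → bracket 30–54 mL/min.
Dose for this bracket: 75 mg.

75 mg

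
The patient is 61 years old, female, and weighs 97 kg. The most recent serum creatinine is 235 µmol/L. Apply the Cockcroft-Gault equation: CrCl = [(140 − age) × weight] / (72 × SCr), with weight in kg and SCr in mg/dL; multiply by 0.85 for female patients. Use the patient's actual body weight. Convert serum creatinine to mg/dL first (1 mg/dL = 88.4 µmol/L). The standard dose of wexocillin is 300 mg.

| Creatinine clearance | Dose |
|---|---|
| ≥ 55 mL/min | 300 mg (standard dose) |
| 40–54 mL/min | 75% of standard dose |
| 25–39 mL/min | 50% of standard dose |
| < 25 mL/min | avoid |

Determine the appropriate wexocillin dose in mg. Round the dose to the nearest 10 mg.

150 mg

SCr = 235 / 88.4 = 2.658 mg/dL
CrCl = (140 − 61) × 97 / (72 × 2.658) × 0.85 = 7663.0 / 191.38 × 0.85 ≈ 34.0 mL/min
CrCl ≈ 34 mL/min → bracket 25–39 mL/min.
50% of 300 mg = 150 mg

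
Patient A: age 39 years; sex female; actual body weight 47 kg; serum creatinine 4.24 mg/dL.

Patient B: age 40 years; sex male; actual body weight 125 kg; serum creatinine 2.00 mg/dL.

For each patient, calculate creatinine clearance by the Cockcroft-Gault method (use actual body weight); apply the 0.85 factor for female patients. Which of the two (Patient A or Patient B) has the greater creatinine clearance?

Patient A: CrCl = (140 − 39) × 47 / (72 × 4.24) × 0.85 = 4747.0 / 305.28 × 0.85 ≈ 13.2 mL/min
Patient B: CrCl = (140 − 40) × 125 / (72 × 2) = 12500.0 / 144.00 ≈ 86.8 mL/min
13.2 vs 86.8 mL/min → Patient B is higher.

Patient B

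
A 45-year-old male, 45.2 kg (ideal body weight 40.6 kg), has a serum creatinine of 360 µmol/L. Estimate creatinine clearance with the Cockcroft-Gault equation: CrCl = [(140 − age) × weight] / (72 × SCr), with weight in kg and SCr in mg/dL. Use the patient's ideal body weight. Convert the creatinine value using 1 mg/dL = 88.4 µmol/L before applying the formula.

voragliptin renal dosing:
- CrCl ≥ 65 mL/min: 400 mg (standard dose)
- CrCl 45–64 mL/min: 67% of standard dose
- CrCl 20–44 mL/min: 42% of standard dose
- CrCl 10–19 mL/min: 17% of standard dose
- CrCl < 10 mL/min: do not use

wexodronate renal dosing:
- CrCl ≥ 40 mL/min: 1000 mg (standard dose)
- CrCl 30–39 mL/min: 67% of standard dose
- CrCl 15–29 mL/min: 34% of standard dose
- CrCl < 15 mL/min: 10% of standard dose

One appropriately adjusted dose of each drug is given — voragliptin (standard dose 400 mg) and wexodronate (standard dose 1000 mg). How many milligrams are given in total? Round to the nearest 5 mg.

170 mg

SCr = 360 / 88.4 = 4.072 mg/dL
CrCl = (140 − 45) × 40.6 / (72 × 4.072) = 3857.0 / 293.18 ≈ 13.2 mL/min
CrCl ≈ 13 mL/min.
voragliptin: 10–19 mL/min → 17% of 400 mg = 68 mg.
wexodronate: < 15 mL/min → 10% of 1000 mg = 100 mg.
Total = 68 + 100 = 168 mg.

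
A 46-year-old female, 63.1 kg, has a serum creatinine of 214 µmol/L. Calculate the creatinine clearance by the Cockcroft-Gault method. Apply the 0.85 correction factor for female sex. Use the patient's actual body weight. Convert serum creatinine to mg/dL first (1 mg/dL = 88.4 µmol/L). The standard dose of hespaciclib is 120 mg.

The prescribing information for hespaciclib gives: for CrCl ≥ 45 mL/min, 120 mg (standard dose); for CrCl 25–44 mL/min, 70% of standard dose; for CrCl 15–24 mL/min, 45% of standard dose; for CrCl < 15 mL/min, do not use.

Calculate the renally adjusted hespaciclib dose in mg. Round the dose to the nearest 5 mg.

SCr = 214 / 88.4 = 2.421 mg/dL
CrCl = (140 − 46) × 63.1 / (72 × 2.421) × 0.85 = 5931.4 / 174.31 × 0.85 ≈ 28.9 mL/min
CrCl ≈ 29 mL/min → bracket 25–44 mL/min.
70% of 120 mg = 84 mg → 85 mg

85 mg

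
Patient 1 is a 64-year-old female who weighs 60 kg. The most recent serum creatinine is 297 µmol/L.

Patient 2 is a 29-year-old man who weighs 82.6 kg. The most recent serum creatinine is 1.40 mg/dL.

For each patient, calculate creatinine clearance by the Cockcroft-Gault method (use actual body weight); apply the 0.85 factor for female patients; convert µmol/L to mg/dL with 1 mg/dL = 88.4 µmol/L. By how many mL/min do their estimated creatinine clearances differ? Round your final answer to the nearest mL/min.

Patient 1: SCr = 297 / 88.4 = 3.36 mg/dL
Patient 1: CrCl = (140 − 64) × 60 / (72 × 3.36) × 0.85 = 4560.0 / 241.92 × 0.85 ≈ 16.0 mL/min
Patient 2: CrCl = (140 − 29) × 82.6 / (72 × 1.4) = 9168.6 / 100.80 ≈ 91.0 mL/min
|16.0 − 91.0| = 75.0 mL/min

75 mL/min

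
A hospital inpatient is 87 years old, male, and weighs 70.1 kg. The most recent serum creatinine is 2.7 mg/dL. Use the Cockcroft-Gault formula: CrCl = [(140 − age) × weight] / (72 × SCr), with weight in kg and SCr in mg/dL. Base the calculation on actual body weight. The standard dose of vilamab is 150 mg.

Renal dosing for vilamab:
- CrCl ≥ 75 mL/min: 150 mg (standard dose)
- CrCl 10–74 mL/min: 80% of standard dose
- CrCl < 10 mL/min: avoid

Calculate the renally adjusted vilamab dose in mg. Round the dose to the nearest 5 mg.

120 mg

CrCl = (140 − 87) × 70.1 / (72 × 2.7) = 3715.3 / 194.40 ≈ 19.1 mL/min
CrCl ≈ 19 mL/min → bracket 10–74 mL/min.
80% of 150 mg = 120 mg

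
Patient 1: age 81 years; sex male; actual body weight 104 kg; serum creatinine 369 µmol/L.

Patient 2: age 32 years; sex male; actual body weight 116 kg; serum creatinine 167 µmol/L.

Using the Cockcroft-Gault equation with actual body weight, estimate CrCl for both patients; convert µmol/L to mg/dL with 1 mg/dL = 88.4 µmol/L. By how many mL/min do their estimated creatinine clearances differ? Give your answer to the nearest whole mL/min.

72 mL/min

Patient 1: SCr = 369 / 88.4 = 4.174 mg/dL
Patient 1: CrCl = (140 − 81) × 104 / (72 × 4.174) = 6136.0 / 300.53 ≈ 20.4 mL/min
Patient 2: SCr = 167 / 88.4 = 1.889 mg/dL
Patient 2: CrCl = (140 − 32) × 116 / (72 × 1.889) = 12528.0 / 136.01 ≈ 92.1 mL/min
|20.4 − 92.1| = 71.7 mL/min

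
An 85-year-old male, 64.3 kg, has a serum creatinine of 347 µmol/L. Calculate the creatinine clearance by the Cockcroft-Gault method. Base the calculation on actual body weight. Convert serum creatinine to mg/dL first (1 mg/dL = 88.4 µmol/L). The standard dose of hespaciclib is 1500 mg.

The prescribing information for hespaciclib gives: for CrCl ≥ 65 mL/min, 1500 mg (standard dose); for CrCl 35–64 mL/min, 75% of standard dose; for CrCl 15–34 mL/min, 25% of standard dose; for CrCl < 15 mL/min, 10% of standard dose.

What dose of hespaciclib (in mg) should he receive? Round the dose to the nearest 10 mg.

150 mg

SCr = 347 / 88.4 = 3.925 mg/dL
CrCl = (140 − 85) × 64.3 / (72 × 3.925) = 3536.5 / 282.60 ≈ 12.5 mL/min
CrCl ≈ 13 mL/min → bracket < 15 mL/min.
10% of 1500 mg = 150 mg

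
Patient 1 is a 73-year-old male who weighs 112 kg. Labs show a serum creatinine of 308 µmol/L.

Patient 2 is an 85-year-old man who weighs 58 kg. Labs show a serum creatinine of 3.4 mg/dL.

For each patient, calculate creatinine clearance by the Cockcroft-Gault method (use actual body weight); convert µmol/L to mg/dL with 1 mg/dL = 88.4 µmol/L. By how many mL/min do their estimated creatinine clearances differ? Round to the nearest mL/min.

Patient 1: SCr = 308 / 88.4 = 3.484 mg/dL
Patient 1: CrCl = (140 − 73) × 112 / (72 × 3.484) = 7504.0 / 250.85 ≈ 29.9 mL/min
Patient 2: CrCl = (140 − 85) × 58 / (72 × 3.4) = 3190.0 / 244.80 ≈ 13.0 mL/min
|29.9 − 13.0| = 16.9 mL/min

17 mL/min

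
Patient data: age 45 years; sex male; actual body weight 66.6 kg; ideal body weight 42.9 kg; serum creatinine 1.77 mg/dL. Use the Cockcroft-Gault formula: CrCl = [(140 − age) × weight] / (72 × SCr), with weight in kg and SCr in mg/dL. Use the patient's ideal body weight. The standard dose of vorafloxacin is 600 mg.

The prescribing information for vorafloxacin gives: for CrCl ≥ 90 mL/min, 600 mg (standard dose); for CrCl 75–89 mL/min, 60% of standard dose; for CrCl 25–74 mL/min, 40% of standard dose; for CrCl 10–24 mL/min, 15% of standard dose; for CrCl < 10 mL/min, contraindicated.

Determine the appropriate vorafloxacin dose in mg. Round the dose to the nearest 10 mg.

240 mg

CrCl = (140 − 45) × 42.9 / (72 × 1.77) = 4075.5 / 127.44 ≈ 32.0 mL/min
CrCl ≈ 32 mL/min → bracket 25–74 mL/min.
40% of 600 mg = 240 mg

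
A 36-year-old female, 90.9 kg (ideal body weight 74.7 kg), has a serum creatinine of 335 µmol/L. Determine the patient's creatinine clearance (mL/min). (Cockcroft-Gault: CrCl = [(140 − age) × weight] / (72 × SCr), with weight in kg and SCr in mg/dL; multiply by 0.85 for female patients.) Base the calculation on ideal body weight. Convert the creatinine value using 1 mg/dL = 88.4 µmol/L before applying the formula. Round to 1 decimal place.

24.2 mL/min

SCr = 335 / 88.4 = 3.79 mg/dL
CrCl = (140 − 36) × 74.7 / (72 × 3.79) × 0.85 = 7768.8 / 272.88 × 0.85 ≈ 24.2 mL/min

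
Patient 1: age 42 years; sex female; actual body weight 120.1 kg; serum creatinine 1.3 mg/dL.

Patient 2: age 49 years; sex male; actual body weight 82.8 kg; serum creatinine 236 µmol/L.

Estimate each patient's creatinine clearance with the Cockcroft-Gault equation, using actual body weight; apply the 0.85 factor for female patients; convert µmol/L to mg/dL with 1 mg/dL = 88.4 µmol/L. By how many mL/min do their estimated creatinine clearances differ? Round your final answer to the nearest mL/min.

Patient 1: CrCl = (140 − 42) × 120.1 / (72 × 1.3) × 0.85 = 11769.8 / 93.60 × 0.85 ≈ 106.9 mL/min
Patient 2: SCr = 236 / 88.4 = 2.67 mg/dL
Patient 2: CrCl = (140 − 49) × 82.8 / (72 × 2.67) = 7534.8 / 192.24 ≈ 39.2 mL/min
|106.9 − 39.2| = 67.7 mL/min

68 mL/min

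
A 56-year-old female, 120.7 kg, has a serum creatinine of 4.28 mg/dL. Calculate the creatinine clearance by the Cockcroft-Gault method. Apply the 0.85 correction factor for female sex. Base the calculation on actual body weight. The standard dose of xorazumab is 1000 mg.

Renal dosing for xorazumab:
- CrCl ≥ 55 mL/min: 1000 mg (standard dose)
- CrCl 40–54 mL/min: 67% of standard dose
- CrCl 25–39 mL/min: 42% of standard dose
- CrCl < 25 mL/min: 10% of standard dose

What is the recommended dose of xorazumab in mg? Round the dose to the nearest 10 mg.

CrCl = (140 − 56) × 120.7 / (72 × 4.28) × 0.85 = 10138.8 / 308.16 × 0.85 ≈ 28.0 mL/min
CrCl ≈ 28 mL/min → bracket 25–39 mL/min.
42% of 1000 mg = 420 mg

420 mg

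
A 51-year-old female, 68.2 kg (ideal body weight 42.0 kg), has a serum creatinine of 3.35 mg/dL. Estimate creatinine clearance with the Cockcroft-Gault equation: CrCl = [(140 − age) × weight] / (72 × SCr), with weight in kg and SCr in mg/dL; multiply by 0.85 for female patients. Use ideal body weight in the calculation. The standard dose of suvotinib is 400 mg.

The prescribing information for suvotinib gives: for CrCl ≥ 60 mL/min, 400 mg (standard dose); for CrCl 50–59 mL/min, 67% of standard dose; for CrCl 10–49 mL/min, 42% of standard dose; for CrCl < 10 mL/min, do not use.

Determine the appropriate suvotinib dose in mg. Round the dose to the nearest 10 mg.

170 mg

CrCl = (140 − 51) × 42 / (72 × 3.35) × 0.85 = 3738.0 / 241.20 × 0.85 ≈ 13.2 mL/min
CrCl ≈ 13 mL/min → bracket 10–49 mL/min.
42% of 400 mg = 168 mg → 170 mg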